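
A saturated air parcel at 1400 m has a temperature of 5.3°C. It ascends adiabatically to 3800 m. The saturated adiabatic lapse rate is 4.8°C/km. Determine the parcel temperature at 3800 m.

-6.22°C

Saturated adiabatic to 3800 m: -4.8 × 2.4 km = -11.52°C, so T = -6.22°C.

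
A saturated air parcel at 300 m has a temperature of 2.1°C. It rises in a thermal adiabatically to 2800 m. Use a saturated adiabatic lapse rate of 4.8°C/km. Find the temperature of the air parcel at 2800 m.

Saturated adiabatic to 2800 m: -4.8 × 2.5 km = -12°C, so T = -9.9°C.

-9.9°C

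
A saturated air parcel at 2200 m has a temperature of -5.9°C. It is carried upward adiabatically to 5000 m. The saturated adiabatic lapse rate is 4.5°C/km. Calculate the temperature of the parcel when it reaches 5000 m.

-18.5°C

2200–5000 m, saturated adiabatic: Δz = 2.8 km ⇒ ΔT = -12.6°C; T = -18.5°C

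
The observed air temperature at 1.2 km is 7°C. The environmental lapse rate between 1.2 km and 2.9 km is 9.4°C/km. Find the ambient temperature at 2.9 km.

From 1200 m to 2900 m (environmental): cools by 9.4 × 1.7 = 15.98°C, giving -8.98°C.

-8.98°C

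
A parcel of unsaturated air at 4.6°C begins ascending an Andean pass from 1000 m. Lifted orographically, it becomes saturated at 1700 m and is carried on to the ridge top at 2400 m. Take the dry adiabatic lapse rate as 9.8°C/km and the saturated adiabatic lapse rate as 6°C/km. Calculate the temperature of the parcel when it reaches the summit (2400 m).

1000 → 1700 m (dry, 9.8°C/km): ΔT = -9.8 × 0.7 = -6.86°C → T = -2.26°C
1700 → 2400 m (saturated, 6°C/km): ΔT = -6 × 0.7 = -4.2°C → T = -6.46°C

-6.46°C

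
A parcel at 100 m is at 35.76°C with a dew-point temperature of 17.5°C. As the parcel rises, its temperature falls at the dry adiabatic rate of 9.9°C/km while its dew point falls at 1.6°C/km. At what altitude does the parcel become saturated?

T and T_d converge at 9.9 − 1.6 = 8.3°C per km
Height above start = (35.76 − 17.5) / 8.3 = 2.2 km
LCL altitude = 100 m + 2200 m = 2300 m

2300 m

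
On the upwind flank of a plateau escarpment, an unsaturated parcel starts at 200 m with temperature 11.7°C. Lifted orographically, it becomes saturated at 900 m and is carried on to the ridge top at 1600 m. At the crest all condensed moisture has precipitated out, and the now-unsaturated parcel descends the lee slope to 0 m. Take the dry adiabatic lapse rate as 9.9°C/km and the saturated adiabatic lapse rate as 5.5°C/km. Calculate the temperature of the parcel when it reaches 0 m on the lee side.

From 200 m to 900 m (dry): cools by 9.9 × 0.7 = 6.93°C, giving 4.77°C.
From 900 m to 1600 m (saturated): cools by 5.5 × 0.7 = 3.85°C, giving 0.92°C.
From 1600 m to 0 m (dry descent): warms by 9.9 × 1.6 = 15.84°C, giving 16.76°C.

16.76°C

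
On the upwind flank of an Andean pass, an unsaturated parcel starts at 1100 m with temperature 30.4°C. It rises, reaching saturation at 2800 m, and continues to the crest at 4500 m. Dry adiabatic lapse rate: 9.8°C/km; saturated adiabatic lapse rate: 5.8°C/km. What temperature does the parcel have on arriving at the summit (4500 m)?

From 1100 m to 2800 m (dry): cools by 9.8 × 1.7 = 16.66°C, giving 13.74°C.
From 2800 m to 4500 m (saturated): cools by 5.8 × 1.7 = 9.86°C, giving 3.88°C.

3.88°C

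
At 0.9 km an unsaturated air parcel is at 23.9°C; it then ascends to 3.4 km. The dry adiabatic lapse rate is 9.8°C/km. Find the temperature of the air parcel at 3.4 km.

From 900 m to 3400 m (dry adiabatic): cools by 9.8 × 2.5 = 24.5°C, giving -0.6°C.

-0.6°C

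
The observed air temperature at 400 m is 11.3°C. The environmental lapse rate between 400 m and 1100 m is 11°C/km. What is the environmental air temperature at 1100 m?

3.6°C

Environmental to 1100 m: -11 × 0.7 km = -7.7°C, so T = 3.6°C.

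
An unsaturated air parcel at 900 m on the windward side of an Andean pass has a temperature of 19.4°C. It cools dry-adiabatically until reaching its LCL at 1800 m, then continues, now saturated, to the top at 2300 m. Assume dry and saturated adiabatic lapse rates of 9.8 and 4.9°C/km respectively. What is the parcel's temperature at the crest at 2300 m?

8.13°C

Dry to 1800 m: -9.8 × 0.9 km = -8.82°C, so T = 10.58°C.
Saturated to 2300 m: -4.9 × 0.5 km = -2.45°C, so T = 8.13°C.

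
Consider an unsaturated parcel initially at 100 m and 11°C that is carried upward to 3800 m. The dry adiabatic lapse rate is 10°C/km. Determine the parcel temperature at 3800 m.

-26°C

100–3800 m, dry adiabatic: Δz = 3.7 km ⇒ ΔT = -37°C; T = -26°C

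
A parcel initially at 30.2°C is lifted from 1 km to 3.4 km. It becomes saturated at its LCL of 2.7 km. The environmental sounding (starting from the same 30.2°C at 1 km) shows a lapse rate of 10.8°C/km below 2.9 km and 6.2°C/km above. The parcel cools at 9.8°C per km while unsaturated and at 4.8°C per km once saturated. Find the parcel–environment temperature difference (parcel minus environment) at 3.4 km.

+3.6°C (parcel warmer than environment)

Parcel:
  1000–2700 m, dry: Δz = 1.7 km ⇒ ΔT = -16.66°C; T = 13.54°C
  2700–3400 m, saturated: Δz = 0.7 km ⇒ ΔT = -3.36°C; T = 10.18°C
Environment:
  1000–2900 m, environment, lower layer: Δz = 1.9 km ⇒ ΔT = -20.52°C; T = 9.68°C
  2900–3400 m, environment, upper layer: Δz = 0.5 km ⇒ ΔT = -3.1°C; T = 6.58°C
T_parcel − T_env = 10.18 − 6.58 = +3.6°C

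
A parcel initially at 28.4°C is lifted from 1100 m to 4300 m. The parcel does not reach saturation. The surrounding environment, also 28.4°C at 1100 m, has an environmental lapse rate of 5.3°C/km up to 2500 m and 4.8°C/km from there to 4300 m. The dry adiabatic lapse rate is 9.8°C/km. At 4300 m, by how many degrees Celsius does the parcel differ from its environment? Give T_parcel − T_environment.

Parcel:
  1100–4300 m, dry: Δz = 3.2 km ⇒ ΔT = -31.36°C; T = -2.96°C
Environment:
  1100–2500 m, environment, lower layer: Δz = 1.4 km ⇒ ΔT = -7.42°C; T = 20.98°C
  2500–4300 m, environment, upper layer: Δz = 1.8 km ⇒ ΔT = -8.64°C; T = 12.34°C
T_parcel − T_env = -2.96 − 12.34 = -15.3°C

-15.3°C (parcel cooler than environment)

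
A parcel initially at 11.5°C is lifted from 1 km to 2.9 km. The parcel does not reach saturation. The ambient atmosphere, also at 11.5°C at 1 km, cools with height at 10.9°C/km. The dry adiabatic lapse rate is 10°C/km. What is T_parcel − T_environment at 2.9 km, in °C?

+1.71°C (parcel warmer than environment)

Parcel:
  From 1000 m to 2900 m (dry): cools by 10 × 1.9 = 19°C, giving -7.5°C.
Environment:
  From 1000 m to 2900 m (environment): cools by 10.9 × 1.9 = 20.71°C, giving -9.21°C.
T_parcel − T_env = -7.5 − (-9.21) = +1.71°C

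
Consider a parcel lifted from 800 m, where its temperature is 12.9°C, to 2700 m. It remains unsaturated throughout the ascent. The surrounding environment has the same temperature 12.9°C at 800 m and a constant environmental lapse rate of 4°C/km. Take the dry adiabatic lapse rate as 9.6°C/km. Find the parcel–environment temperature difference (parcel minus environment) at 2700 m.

-10.64°C (parcel cooler than environment)

Parcel:
  800 → 2700 m (dry, 9.6°C/km): ΔT = -9.6 × 1.9 = -18.24°C → T = -5.34°C
Environment:
  800 → 2700 m (environment, 4°C/km): ΔT = -4 × 1.9 = -7.6°C → T = 5.3°C
T_parcel − T_env = -5.34 − 5.3 = -10.64°C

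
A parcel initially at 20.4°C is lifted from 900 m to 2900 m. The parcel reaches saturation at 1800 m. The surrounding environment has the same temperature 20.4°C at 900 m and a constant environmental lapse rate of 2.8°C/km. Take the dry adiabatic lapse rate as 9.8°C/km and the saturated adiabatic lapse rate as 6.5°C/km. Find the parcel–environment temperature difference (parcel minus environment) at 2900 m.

Parcel:
  900 → 1800 m (dry, 9.8°C/km): ΔT = -9.8 × 0.9 = -8.82°C → T = 11.58°C
  1800 → 2900 m (saturated, 6.5°C/km): ΔT = -6.5 × 1.1 = -7.15°C → T = 4.43°C
Environment:
  900 → 2900 m (environment, 2.8°C/km): ΔT = -2.8 × 2 = -5.6°C → T = 14.8°C
T_parcel − T_env = 4.43 − 14.8 = -10.37°C

-10.37°C (parcel cooler than environment)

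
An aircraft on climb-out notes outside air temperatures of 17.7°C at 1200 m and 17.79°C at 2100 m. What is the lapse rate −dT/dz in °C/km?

-0.1°C/km

Γ = −ΔT/Δz = (17.7 − 17.79) / (2100 − 1200) m
  = -0.09°C / 0.9 km = -0.1°C/km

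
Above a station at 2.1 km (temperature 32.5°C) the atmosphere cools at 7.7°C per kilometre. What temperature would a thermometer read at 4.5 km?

From 2100 m to 4500 m (environmental): cools by 7.7 × 2.4 = 18.48°C, giving 14.02°C.

14.02°C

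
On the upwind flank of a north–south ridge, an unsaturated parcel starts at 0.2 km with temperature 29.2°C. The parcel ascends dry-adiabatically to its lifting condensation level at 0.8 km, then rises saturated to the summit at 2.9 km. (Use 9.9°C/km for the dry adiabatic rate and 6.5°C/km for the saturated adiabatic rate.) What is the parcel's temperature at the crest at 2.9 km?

Dry to 800 m: -9.9 × 0.6 km = -5.94°C, so T = 23.26°C.
Saturated to 2900 m: -6.5 × 2.1 km = -13.65°C, so T = 9.61°C.

9.61°C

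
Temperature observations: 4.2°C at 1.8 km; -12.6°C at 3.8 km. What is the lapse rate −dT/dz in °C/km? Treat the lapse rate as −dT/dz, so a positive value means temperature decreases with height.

8.4°C/km

Γ = −ΔT/Δz = (4.2 − (-12.6)) / (3800 − 1800) m
  = 16.8°C / 2 km = 8.4°C/km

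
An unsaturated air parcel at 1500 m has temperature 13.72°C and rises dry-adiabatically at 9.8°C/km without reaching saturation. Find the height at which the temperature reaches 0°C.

Height above start = (13.72 − 0) / 9.8 = 1.4 km
Altitude = 1500 m + 1400 m = 2900 m

2900 m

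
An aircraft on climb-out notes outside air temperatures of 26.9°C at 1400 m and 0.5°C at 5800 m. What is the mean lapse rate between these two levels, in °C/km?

Γ = −ΔT/Δz = (26.9 − 0.5) / (5800 − 1400) m
  = 26.4°C / 4.4 km = 6°C/km

6°C/km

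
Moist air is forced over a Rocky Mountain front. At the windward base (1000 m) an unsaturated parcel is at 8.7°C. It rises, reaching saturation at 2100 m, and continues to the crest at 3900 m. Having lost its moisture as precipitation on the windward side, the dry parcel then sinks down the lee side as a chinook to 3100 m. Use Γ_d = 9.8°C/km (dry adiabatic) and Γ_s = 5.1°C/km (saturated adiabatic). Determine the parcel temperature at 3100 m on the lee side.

Dry to 2100 m: -9.8 × 1.1 km = -10.78°C, so T = -2.08°C.
Saturated to 3900 m: -5.1 × 1.8 km = -9.18°C, so T = -11.26°C.
Dry descent to 3100 m: +9.8 × 0.8 km = +7.84°C, so T = -3.42°C.

-3.42°C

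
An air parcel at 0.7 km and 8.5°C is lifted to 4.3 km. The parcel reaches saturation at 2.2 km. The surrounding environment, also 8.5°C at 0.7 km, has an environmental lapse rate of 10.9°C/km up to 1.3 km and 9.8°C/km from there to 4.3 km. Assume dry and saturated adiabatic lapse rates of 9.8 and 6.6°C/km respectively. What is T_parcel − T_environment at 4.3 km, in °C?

+7.38°C (parcel warmer than environment)

Parcel:
  From 700 m to 2200 m (dry): cools by 9.8 × 1.5 = 14.7°C, giving -6.2°C.
  From 2200 m to 4300 m (saturated): cools by 6.6 × 2.1 = 13.86°C, giving -20.06°C.
Environment:
  From 700 m to 1300 m (environment, lower layer): cools by 10.9 × 0.6 = 6.54°C, giving 1.96°C.
  From 1300 m to 4300 m (environment, upper layer): cools by 9.8 × 3 = 29.4°C, giving -27.44°C.
T_parcel − T_env = -20.06 − (-27.44) = +7.38°C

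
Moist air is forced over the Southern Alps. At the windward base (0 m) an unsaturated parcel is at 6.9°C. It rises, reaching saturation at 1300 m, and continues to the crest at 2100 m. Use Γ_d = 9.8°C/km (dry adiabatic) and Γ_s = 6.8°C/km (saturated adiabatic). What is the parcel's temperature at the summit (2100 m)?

-11.28°C

From 0 m to 1300 m (dry): cools by 9.8 × 1.3 = 12.74°C, giving -5.84°C.
From 1300 m to 2100 m (saturated): cools by 6.8 × 0.8 = 5.44°C, giving -11.28°C.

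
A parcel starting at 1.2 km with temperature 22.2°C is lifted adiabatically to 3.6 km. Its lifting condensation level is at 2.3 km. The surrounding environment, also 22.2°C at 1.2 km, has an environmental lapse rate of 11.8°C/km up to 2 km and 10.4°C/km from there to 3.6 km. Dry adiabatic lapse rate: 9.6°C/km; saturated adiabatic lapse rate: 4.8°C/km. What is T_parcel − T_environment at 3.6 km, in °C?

+9.28°C (parcel warmer than environment)

Parcel:
  From 1200 m to 2300 m (dry): cools by 9.6 × 1.1 = 10.56°C, giving 11.64°C.
  From 2300 m to 3600 m (saturated): cools by 4.8 × 1.3 = 6.24°C, giving 5.4°C.
Environment:
  From 1200 m to 2000 m (environment, lower layer): cools by 11.8 × 0.8 = 9.44°C, giving 12.76°C.
  From 2000 m to 3600 m (environment, upper layer): cools by 10.4 × 1.6 = 16.64°C, giving -3.88°C.
T_parcel − T_env = 5.4 − (-3.88) = +9.28°C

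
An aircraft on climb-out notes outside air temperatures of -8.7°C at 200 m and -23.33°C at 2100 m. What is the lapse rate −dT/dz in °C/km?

Γ = −ΔT/Δz = (-8.7 − (-23.33)) / (2100 − 200) m
  = 14.63°C / 1.9 km = 7.7°C/km

7.7°C/km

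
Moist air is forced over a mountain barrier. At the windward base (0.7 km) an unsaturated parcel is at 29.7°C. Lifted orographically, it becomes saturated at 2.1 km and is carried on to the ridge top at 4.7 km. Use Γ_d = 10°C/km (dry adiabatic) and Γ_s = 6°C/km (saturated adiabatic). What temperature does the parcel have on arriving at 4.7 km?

0.1°C

700–2100 m, dry: Δz = 1.4 km ⇒ ΔT = -14°C; T = 15.7°C
2100–4700 m, saturated: Δz = 2.6 km ⇒ ΔT = -15.6°C; T = 0.1°C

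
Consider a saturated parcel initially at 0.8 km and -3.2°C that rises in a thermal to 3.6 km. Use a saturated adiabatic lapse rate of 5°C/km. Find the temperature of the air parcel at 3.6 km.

800 → 3600 m (saturated adiabatic, 5°C/km): ΔT = -5 × 2.8 = -14°C → T = -17.2°C

-17.2°C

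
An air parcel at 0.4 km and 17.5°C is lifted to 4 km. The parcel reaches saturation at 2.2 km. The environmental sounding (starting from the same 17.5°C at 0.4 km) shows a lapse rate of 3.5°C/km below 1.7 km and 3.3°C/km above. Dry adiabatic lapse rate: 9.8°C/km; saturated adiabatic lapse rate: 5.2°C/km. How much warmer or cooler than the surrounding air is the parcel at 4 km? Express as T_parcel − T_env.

-14.86°C (parcel cooler than environment)

Parcel:
  Dry to 2200 m: -9.8 × 1.8 km = -17.64°C, so T = -0.14°C.
  Saturated to 4000 m: -5.2 × 1.8 km = -9.36°C, so T = -9.5°C.
Environment:
  Environment, lower layer to 1700 m: -3.5 × 1.3 km = -4.55°C, so T = 12.95°C.
  Environment, upper layer to 4000 m: -3.3 × 2.3 km = -7.59°C, so T = 5.36°C.
T_parcel − T_env = -9.5 − 5.36 = -14.86°C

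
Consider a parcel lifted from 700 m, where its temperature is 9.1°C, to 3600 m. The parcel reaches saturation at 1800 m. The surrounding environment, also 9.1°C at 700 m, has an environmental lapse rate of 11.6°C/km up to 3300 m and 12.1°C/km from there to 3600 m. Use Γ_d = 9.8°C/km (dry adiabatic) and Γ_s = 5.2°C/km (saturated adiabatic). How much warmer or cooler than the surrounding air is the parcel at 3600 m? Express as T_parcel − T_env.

Parcel:
  From 700 m to 1800 m (dry): cools by 9.8 × 1.1 = 10.78°C, giving -1.68°C.
  From 1800 m to 3600 m (saturated): cools by 5.2 × 1.8 = 9.36°C, giving -11.04°C.
Environment:
  From 700 m to 3300 m (environment, lower layer): cools by 11.6 × 2.6 = 30.16°C, giving -21.06°C.
  From 3300 m to 3600 m (environment, upper layer): cools by 12.1 × 0.3 = 3.63°C, giving -24.69°C.
T_parcel − T_env = -11.04 − (-24.69) = +13.65°C

+13.65°C (parcel warmer than environment)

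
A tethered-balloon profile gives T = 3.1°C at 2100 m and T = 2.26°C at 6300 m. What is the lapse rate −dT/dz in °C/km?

Γ = −ΔT/Δz = (3.1 − 2.26) / (6300 − 2100) m
  = 0.84°C / 4.2 km = 0.2°C/km

0.2°C/km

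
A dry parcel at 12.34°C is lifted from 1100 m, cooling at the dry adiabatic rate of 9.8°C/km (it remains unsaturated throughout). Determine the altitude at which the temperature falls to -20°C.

Height above start = (12.34 − (-20)) / 9.8 = 3.3 km
Altitude = 1100 m + 3300 m = 4400 m

4400 m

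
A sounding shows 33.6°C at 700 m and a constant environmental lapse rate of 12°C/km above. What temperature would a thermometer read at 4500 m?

700 → 4500 m (environmental, 12°C/km): ΔT = -12 × 3.8 = -45.6°C → T = -12°C

-12°C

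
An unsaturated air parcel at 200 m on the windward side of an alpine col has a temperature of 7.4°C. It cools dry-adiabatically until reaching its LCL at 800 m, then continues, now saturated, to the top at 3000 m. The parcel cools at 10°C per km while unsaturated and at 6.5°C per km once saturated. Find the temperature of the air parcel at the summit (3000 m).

200–800 m, dry: Δz = 0.6 km ⇒ ΔT = -6°C; T = 1.4°C
800–3000 m, saturated: Δz = 2.2 km ⇒ ΔT = -14.3°C; T = -12.9°C

-12.9°C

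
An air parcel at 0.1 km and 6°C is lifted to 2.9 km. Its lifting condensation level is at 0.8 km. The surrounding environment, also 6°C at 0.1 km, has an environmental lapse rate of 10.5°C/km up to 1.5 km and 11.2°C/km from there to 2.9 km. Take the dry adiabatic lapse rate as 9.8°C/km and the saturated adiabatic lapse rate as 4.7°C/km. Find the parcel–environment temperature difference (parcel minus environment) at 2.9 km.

+13.65°C (parcel warmer than environment)

Parcel:
  100 → 800 m (dry, 9.8°C/km): ΔT = -9.8 × 0.7 = -6.86°C → T = -0.86°C
  800 → 2900 m (saturated, 4.7°C/km): ΔT = -4.7 × 2.1 = -9.87°C → T = -10.73°C
Environment:
  100 → 1500 m (environment, lower layer, 10.5°C/km): ΔT = -10.5 × 1.4 = -14.7°C → T = -8.7°C
  1500 → 2900 m (environment, upper layer, 11.2°C/km): ΔT = -11.2 × 1.4 = -15.68°C → T = -24.38°C
T_parcel − T_env = -10.73 − (-24.38) = +13.65°C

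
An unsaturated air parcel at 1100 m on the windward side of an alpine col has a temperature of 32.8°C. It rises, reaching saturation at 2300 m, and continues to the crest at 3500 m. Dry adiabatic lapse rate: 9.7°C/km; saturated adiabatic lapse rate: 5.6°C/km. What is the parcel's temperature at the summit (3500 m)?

From 1100 m to 2300 m (dry): cools by 9.7 × 1.2 = 11.64°C, giving 21.16°C.
From 2300 m to 3500 m (saturated): cools by 5.6 × 1.2 = 6.72°C, giving 14.44°C.

14.44°C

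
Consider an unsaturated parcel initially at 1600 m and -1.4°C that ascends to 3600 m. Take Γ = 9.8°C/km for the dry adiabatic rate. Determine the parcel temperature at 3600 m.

From 1600 m to 3600 m (dry adiabatic): cools by 9.8 × 2 = 19.6°C, giving -21°C.

-21°C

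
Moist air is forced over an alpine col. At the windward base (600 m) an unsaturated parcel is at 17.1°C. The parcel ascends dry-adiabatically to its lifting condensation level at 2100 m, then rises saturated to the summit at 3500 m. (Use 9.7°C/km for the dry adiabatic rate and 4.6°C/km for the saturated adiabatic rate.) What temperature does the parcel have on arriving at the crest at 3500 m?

From 600 m to 2100 m (dry): cools by 9.7 × 1.5 = 14.55°C, giving 2.55°C.
From 2100 m to 3500 m (saturated): cools by 4.6 × 1.4 = 6.44°C, giving -3.89°C.

-3.89°C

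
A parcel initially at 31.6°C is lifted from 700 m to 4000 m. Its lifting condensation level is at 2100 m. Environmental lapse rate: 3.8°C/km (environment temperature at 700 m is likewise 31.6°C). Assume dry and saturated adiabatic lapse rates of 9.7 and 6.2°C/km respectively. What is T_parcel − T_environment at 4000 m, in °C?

-12.82°C (parcel cooler than environment)

Parcel:
  Dry to 2100 m: -9.7 × 1.4 km = -13.58°C, so T = 18.02°C.
  Saturated to 4000 m: -6.2 × 1.9 km = -11.78°C, so T = 6.24°C.
Environment:
  Environment to 4000 m: -3.8 × 3.3 km = -12.54°C, so T = 19.06°C.
T_parcel − T_env = 6.24 − 19.06 = -12.82°C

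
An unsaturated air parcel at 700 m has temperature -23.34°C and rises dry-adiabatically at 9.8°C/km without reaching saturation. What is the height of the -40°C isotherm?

2400 m

Height above start = (-23.34 − (-40)) / 9.8 = 1.7 km
Altitude = 700 m + 1700 m = 2400 m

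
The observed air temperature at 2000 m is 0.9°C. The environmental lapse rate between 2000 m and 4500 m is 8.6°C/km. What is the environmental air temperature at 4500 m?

-20.6°C

From 2000 m to 4500 m (environmental): cools by 8.6 × 2.5 = 21.5°C, giving -20.6°C.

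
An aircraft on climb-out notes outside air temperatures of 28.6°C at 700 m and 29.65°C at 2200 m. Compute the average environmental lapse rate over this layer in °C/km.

Γ = −ΔT/Δz = (28.6 − 29.65) / (2200 − 700) m
  = -1.05°C / 1.5 km = -0.7°C/km

-0.7°C/km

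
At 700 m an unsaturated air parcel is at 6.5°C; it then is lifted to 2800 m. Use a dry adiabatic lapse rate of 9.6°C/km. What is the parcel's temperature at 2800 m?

From 700 m to 2800 m (dry adiabatic): cools by 9.6 × 2.1 = 20.16°C, giving -13.66°C.

-13.66°C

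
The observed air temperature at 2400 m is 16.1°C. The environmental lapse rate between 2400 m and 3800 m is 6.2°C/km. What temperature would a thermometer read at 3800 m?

From 2400 m to 3800 m (environmental): cools by 6.2 × 1.4 = 8.68°C, giving 7.42°C.

7.42°C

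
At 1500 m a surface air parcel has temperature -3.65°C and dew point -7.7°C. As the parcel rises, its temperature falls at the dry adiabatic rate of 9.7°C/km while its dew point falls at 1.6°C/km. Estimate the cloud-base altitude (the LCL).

2000 m

T and T_d converge at 9.7 − 1.6 = 8.1°C per km
Height above start = (-3.65 − (-7.7)) / 8.1 = 0.5 km
LCL altitude = 1500 m + 500 m = 2000 m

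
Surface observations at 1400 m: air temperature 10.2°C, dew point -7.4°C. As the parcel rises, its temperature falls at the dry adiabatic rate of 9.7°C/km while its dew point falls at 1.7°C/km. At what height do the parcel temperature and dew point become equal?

3600 m

T and T_d converge at 9.7 − 1.7 = 8°C per km
Height above start = (10.2 − (-7.4)) / 8 = 2.2 km
LCL altitude = 1400 m + 2200 m = 3600 m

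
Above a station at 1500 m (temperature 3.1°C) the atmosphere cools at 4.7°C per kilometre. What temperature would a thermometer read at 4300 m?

1500 → 4300 m (environmental, 4.7°C/km): ΔT = -4.7 × 2.8 = -13.16°C → T = -10.06°C

-10.06°C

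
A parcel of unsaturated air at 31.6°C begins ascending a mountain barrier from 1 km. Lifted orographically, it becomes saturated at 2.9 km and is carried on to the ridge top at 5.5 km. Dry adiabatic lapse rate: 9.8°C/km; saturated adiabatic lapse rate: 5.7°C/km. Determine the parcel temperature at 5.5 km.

-1.84°C

From 1000 m to 2900 m (dry): cools by 9.8 × 1.9 = 18.62°C, giving 12.98°C.
From 2900 m to 5500 m (saturated): cools by 5.7 × 2.6 = 14.82°C, giving -1.84°C.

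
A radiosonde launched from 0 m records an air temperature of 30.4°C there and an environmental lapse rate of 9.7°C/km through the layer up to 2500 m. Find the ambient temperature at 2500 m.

6.15°C

Environmental to 2500 m: -9.7 × 2.5 km = -24.25°C, so T = 6.15°C.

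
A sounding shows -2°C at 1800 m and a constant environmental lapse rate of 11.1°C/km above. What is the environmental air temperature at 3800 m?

-24.2°C

1800 → 3800 m (environmental, 11.1°C/km): ΔT = -11.1 × 2 = -22.2°C → T = -24.2°C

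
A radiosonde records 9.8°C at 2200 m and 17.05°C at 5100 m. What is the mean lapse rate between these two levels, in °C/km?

-2.5°C/km

Γ = −ΔT/Δz = (9.8 − 17.05) / (5100 − 2200) m
  = -7.25°C / 2.9 km = -2.5°C/km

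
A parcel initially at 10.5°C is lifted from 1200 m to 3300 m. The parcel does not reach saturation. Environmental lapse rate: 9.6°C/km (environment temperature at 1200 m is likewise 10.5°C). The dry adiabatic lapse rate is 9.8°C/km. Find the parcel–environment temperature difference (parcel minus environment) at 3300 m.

Parcel:
  1200 → 3300 m (dry, 9.8°C/km): ΔT = -9.8 × 2.1 = -20.58°C → T = -10.08°C
Environment:
  1200 → 3300 m (environment, 9.6°C/km): ΔT = -9.6 × 2.1 = -20.16°C → T = -9.66°C
T_parcel − T_env = -10.08 − (-9.66) = -0.42°C

-0.42°C (parcel cooler than environment)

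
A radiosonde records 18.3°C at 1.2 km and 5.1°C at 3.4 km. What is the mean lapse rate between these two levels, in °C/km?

6°C/km

Γ = −ΔT/Δz = (18.3 − 5.1) / (3400 − 1200) m
  = 13.2°C / 2.2 km = 6°C/km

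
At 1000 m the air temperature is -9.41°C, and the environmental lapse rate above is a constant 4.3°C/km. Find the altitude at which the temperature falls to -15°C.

Height above start = (-9.41 − (-15)) / 4.3 = 1.3 km
Altitude = 1000 m + 1300 m = 2300 m

2300 m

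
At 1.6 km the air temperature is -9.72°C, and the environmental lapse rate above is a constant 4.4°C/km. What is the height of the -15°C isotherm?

Height above start = (-9.72 − (-15)) / 4.4 = 1.2 km
Altitude = 1600 m + 1200 m = 2800 m

2.8 km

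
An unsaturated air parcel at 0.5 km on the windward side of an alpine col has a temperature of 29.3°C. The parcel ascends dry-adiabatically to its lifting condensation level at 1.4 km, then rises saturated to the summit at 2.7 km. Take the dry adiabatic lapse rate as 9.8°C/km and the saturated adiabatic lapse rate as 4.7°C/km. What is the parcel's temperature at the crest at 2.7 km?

500 → 1400 m (dry, 9.8°C/km): ΔT = -9.8 × 0.9 = -8.82°C → T = 20.48°C
1400 → 2700 m (saturated, 4.7°C/km): ΔT = -4.7 × 1.3 = -6.11°C → T = 14.37°C

14.37°C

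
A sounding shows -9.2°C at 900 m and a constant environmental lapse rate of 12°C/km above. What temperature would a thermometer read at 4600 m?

900 → 4600 m (environmental, 12°C/km): ΔT = -12 × 3.7 = -44.4°C → T = -53.6°C

-53.6°C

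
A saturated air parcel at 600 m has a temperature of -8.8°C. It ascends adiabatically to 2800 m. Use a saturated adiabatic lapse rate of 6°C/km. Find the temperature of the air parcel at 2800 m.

600 → 2800 m (saturated adiabatic, 6°C/km): ΔT = -6 × 2.2 = -13.2°C → T = -22°C

-22°C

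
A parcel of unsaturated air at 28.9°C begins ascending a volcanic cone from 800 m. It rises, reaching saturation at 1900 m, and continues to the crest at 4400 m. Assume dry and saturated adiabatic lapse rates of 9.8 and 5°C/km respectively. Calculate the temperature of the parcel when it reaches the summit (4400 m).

5.62°C

From 800 m to 1900 m (dry): cools by 9.8 × 1.1 = 10.78°C, giving 18.12°C.
From 1900 m to 4400 m (saturated): cools by 5 × 2.5 = 12.5°C, giving 5.62°C.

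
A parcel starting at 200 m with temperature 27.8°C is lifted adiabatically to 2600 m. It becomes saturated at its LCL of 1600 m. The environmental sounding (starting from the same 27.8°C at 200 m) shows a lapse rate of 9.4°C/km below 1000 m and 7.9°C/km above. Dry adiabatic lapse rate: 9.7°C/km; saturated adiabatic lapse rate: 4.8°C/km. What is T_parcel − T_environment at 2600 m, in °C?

+1.78°C (parcel warmer than environment)

Parcel:
  From 200 m to 1600 m (dry): cools by 9.7 × 1.4 = 13.58°C, giving 14.22°C.
  From 1600 m to 2600 m (saturated): cools by 4.8 × 1 = 4.8°C, giving 9.42°C.
Environment:
  From 200 m to 1000 m (environment, lower layer): cools by 9.4 × 0.8 = 7.52°C, giving 20.28°C.
  From 1000 m to 2600 m (environment, upper layer): cools by 7.9 × 1.6 = 12.64°C, giving 7.64°C.
T_parcel − T_env = 9.42 − 7.64 = +1.78°C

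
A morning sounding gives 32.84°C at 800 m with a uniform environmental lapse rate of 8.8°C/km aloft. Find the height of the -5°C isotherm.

5100 m

Height above start = (32.84 − (-5)) / 8.8 = 4.3 km
Altitude = 800 m + 4300 m = 5100 m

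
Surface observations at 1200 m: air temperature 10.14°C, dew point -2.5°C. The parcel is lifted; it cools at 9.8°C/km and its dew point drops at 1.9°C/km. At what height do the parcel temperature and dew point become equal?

2800 m

T and T_d converge at 9.8 − 1.9 = 7.9°C per km
Height above start = (10.14 − (-2.5)) / 7.9 = 1.6 km
LCL altitude = 1200 m + 1600 m = 2800 m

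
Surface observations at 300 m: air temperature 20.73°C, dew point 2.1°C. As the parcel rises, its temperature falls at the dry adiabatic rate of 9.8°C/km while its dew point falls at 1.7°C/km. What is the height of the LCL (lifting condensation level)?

2600 m

T and T_d converge at 9.8 − 1.7 = 8.1°C per km
Height above start = (20.73 − 2.1) / 8.1 = 2.3 km
LCL altitude = 300 m + 2300 m = 2600 m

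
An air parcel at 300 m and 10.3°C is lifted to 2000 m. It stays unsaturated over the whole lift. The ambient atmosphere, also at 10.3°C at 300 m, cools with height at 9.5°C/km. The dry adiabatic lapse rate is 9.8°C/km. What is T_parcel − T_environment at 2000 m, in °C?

-0.51°C (parcel cooler than environment)

Parcel:
  From 300 m to 2000 m (dry): cools by 9.8 × 1.7 = 16.66°C, giving -6.36°C.
Environment:
  From 300 m to 2000 m (environment): cools by 9.5 × 1.7 = 16.15°C, giving -5.85°C.
T_parcel − T_env = -6.36 − (-5.85) = -0.51°C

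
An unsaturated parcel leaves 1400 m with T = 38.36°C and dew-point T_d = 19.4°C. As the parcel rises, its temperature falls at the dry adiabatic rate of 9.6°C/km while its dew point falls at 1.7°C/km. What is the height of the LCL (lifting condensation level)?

T and T_d converge at 9.6 − 1.7 = 7.9°C per km
Height above start = (38.36 − 19.4) / 7.9 = 2.4 km
LCL altitude = 1400 m + 2400 m = 3800 m

3800 m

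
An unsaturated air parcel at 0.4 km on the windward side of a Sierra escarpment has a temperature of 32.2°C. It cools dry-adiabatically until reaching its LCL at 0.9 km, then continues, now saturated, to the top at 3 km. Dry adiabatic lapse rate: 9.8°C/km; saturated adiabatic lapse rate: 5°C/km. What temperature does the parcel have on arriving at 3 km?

16.8°C

400 → 900 m (dry, 9.8°C/km): ΔT = -9.8 × 0.5 = -4.9°C → T = 27.3°C
900 → 3000 m (saturated, 5°C/km): ΔT = -5 × 2.1 = -10.5°C → T = 16.8°C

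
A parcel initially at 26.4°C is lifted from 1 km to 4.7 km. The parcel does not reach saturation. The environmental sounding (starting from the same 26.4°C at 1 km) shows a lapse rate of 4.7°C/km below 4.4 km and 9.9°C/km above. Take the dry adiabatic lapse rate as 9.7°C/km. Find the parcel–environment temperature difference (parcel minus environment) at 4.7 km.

Parcel:
  Dry to 4700 m: -9.7 × 3.7 km = -35.89°C, so T = -9.49°C.
Environment:
  Environment, lower layer to 4400 m: -4.7 × 3.4 km = -15.98°C, so T = 10.42°C.
  Environment, upper layer to 4700 m: -9.9 × 0.3 km = -2.97°C, so T = 7.45°C.
T_parcel − T_env = -9.49 − 7.45 = -16.94°C

-16.94°C (parcel cooler than environment)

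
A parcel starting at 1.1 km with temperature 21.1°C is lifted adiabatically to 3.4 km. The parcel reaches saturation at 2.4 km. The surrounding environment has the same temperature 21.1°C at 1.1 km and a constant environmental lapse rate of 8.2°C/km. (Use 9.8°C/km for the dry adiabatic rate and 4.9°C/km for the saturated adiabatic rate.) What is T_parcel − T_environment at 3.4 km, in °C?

Parcel:
  1100–2400 m, dry: Δz = 1.3 km ⇒ ΔT = -12.74°C; T = 8.36°C
  2400–3400 m, saturated: Δz = 1 km ⇒ ΔT = -4.9°C; T = 3.46°C
Environment:
  1100–3400 m, environment: Δz = 2.3 km ⇒ ΔT = -18.86°C; T = 2.24°C
T_parcel − T_env = 3.46 − 2.24 = +1.22°C

+1.22°C (parcel warmer than environment)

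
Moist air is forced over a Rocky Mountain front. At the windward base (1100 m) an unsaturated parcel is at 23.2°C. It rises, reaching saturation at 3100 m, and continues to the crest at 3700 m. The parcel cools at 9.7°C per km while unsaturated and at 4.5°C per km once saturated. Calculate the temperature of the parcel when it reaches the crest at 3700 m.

Dry to 3100 m: -9.7 × 2 km = -19.4°C, so T = 3.8°C.
Saturated to 3700 m: -4.5 × 0.6 km = -2.7°C, so T = 1.1°C.

1.1°C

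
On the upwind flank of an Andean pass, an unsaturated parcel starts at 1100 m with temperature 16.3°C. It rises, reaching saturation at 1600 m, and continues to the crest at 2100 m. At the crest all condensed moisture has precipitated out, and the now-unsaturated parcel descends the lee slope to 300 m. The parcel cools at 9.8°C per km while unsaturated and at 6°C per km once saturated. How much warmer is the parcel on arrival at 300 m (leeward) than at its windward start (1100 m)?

From 1100 m to 1600 m (dry): cools by 9.8 × 0.5 = 4.9°C, giving 11.4°C.
From 1600 m to 2100 m (saturated): cools by 6 × 0.5 = 3°C, giving 8.4°C.
From 2100 m to 300 m (dry descent): warms by 9.8 × 1.8 = 17.64°C, giving 26.04°C.
Net change vs windward start: 26.04 − 16.3 = +9.74°C

+9.74°C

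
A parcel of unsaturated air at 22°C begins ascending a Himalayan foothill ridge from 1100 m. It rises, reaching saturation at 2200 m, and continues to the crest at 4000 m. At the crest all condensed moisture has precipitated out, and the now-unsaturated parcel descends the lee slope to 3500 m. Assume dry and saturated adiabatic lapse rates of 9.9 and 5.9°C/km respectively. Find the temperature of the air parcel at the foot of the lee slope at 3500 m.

1100–2200 m, dry: Δz = 1.1 km ⇒ ΔT = -10.89°C; T = 11.11°C
2200–4000 m, saturated: Δz = 1.8 km ⇒ ΔT = -10.62°C; T = 0.49°C
4000–3500 m, dry descent: Δz = 0.5 km ⇒ ΔT = +4.95°C; T = 5.44°C

5.44°C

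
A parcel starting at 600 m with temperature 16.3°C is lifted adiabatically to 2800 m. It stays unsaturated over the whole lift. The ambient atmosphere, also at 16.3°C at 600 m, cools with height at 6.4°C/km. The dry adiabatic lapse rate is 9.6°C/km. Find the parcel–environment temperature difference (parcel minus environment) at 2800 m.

-7.04°C (parcel cooler than environment)

Parcel:
  Dry to 2800 m: -9.6 × 2.2 km = -21.12°C, so T = -4.82°C.
Environment:
  Environment to 2800 m: -6.4 × 2.2 km = -14.08°C, so T = 2.22°C.
T_parcel − T_env = -4.82 − 2.22 = -7.04°C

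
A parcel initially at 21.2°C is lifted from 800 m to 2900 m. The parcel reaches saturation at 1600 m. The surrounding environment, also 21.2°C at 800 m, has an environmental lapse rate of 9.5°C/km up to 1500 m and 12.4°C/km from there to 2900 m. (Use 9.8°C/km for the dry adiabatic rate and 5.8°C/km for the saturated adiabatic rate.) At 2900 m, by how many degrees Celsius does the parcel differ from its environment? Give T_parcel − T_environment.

Parcel:
  Dry to 1600 m: -9.8 × 0.8 km = -7.84°C, so T = 13.36°C.
  Saturated to 2900 m: -5.8 × 1.3 km = -7.54°C, so T = 5.82°C.
Environment:
  Environment, lower layer to 1500 m: -9.5 × 0.7 km = -6.65°C, so T = 14.55°C.
  Environment, upper layer to 2900 m: -12.4 × 1.4 km = -17.36°C, so T = -2.81°C.
T_parcel − T_env = 5.82 − (-2.81) = +8.63°C

+8.63°C (parcel warmer than environment)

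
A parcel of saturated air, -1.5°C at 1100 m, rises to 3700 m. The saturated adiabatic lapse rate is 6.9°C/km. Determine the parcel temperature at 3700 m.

-19.44°C

From 1100 m to 3700 m (saturated adiabatic): cools by 6.9 × 2.6 = 17.94°C, giving -19.44°C.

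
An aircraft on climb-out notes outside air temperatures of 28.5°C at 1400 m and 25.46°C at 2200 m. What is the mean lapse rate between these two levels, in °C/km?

3.8°C/km

Γ = −ΔT/Δz = (28.5 − 25.46) / (2200 − 1400) m
  = 3.04°C / 0.8 km = 3.8°C/km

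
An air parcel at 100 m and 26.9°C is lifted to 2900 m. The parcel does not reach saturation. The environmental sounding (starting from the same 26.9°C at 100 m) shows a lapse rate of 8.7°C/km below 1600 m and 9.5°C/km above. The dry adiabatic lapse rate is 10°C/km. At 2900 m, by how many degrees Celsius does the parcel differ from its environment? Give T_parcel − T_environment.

-2.6°C (parcel cooler than environment)

Parcel:
  From 100 m to 2900 m (dry): cools by 10 × 2.8 = 28°C, giving -1.1°C.
Environment:
  From 100 m to 1600 m (environment, lower layer): cools by 8.7 × 1.5 = 13.05°C, giving 13.85°C.
  From 1600 m to 2900 m (environment, upper layer): cools by 9.5 × 1.3 = 12.35°C, giving 1.5°C.
T_parcel − T_env = -1.1 − 1.5 = -2.6°C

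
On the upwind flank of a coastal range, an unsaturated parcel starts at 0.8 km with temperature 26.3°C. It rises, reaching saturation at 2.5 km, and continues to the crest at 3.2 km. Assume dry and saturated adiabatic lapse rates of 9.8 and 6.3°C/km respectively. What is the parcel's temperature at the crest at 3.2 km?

800 → 2500 m (dry, 9.8°C/km): ΔT = -9.8 × 1.7 = -16.66°C → T = 9.64°C
2500 → 3200 m (saturated, 6.3°C/km): ΔT = -6.3 × 0.7 = -4.41°C → T = 5.23°C

5.23°C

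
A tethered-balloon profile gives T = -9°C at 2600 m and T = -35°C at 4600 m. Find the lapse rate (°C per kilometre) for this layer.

13°C/km

Γ = −ΔT/Δz = (-9 − (-35)) / (4600 − 2600) m
  = 26°C / 2 km = 13°C/km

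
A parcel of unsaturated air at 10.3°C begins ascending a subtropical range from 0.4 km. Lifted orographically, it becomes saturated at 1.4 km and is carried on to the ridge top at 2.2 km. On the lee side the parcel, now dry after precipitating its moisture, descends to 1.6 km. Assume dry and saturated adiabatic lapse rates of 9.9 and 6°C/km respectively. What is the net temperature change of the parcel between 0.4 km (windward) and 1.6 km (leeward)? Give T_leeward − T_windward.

-8.76°C

From 400 m to 1400 m (dry): cools by 9.9 × 1 = 9.9°C, giving 0.4°C.
From 1400 m to 2200 m (saturated): cools by 6 × 0.8 = 4.8°C, giving -4.4°C.
From 2200 m to 1600 m (dry descent): warms by 9.9 × 0.6 = 5.94°C, giving 1.54°C.
Net change vs windward start: 1.54 − 10.3 = -8.76°C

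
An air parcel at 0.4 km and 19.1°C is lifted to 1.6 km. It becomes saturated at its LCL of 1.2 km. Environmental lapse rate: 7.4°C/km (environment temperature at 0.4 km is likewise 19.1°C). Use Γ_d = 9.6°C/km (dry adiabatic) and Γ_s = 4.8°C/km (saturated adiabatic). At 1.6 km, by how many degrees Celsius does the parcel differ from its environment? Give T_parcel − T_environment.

Parcel:
  400–1200 m, dry: Δz = 0.8 km ⇒ ΔT = -7.68°C; T = 11.42°C
  1200–1600 m, saturated: Δz = 0.4 km ⇒ ΔT = -1.92°C; T = 9.5°C
Environment:
  400–1600 m, environment: Δz = 1.2 km ⇒ ΔT = -8.88°C; T = 10.22°C
T_parcel − T_env = 9.5 − 10.22 = -0.72°C

-0.72°C (parcel cooler than environment)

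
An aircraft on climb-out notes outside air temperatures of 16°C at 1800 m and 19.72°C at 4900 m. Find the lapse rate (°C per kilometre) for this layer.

Γ = −ΔT/Δz = (16 − 19.72) / (4900 − 1800) m
  = -3.72°C / 3.1 km = -1.2°C/km

-1.2°C/km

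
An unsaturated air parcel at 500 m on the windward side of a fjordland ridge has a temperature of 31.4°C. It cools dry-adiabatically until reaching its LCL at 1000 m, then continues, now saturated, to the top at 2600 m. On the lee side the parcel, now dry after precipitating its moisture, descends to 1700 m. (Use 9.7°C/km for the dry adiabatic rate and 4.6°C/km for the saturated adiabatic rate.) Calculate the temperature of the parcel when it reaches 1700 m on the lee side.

27.92°C

From 500 m to 1000 m (dry): cools by 9.7 × 0.5 = 4.85°C, giving 26.55°C.
From 1000 m to 2600 m (saturated): cools by 4.6 × 1.6 = 7.36°C, giving 19.19°C.
From 2600 m to 1700 m (dry descent): warms by 9.7 × 0.9 = 8.73°C, giving 27.92°C.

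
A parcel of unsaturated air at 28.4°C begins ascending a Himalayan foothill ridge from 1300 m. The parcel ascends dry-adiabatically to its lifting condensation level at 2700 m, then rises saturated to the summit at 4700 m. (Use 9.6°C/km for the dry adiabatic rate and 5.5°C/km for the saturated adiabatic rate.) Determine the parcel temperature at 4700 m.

3.96°C

Dry to 2700 m: -9.6 × 1.4 km = -13.44°C, so T = 14.96°C.
Saturated to 4700 m: -5.5 × 2 km = -11°C, so T = 3.96°C.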